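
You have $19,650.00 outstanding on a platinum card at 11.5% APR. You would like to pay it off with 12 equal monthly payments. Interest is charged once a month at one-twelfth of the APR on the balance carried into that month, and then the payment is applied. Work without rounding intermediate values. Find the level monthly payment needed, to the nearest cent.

$1,741.29

Monthly rate r = 11.5%/12 = 0.958333% = 0.00958333.
Level-payment amortization: P = B₀·r / (1 − (1+r)^(−n)) = 19650.00·0.00958333 / (1 − 1.00958^(−12)).
Denominator 1 − (1+r)^(−12) = 0.108145658.
P = 188.312 / 0.108145658 ≈ 1741.29.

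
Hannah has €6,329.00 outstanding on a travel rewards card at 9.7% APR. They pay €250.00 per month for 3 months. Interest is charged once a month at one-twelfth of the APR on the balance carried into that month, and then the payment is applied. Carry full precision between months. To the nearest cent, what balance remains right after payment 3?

Monthly rate r = 9.7%/12 = 0.808333% = 0.00808333.
Each month: B ← B·(1+r) − €250.00.
Month 1: interest €51.16; balance after payment €6,130.16.
Month 2: interest €49.55; balance after payment €5,929.71.
Month 3: interest €47.93; balance after payment €5,727.64.

€5,727.64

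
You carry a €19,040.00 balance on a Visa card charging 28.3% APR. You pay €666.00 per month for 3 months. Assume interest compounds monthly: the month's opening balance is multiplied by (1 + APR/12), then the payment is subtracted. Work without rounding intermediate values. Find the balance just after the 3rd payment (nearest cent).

€18,373.61

Monthly rate r = 28.3%/12 = 2.35833% = 0.0235833.
Each month: B ← B·(1+r) − €666.00.
Month 1: interest €449.03; balance after payment €18,823.03.
Month 2: interest €443.91; balance after payment €18,600.94.
Month 3: interest €438.67; balance after payment €18,373.61.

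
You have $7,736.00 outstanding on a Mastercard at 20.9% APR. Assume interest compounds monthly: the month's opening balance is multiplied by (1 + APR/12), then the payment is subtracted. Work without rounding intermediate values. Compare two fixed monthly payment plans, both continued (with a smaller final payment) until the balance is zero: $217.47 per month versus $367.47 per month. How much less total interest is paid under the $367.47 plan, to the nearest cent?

Monthly rate r = 20.9%/12 = 1.74167% = 0.0174167.
At $217.47/mo: n = ⌈−ln(1 − rB₀/P)/ln(1+r)⌉ = 56 payments (last $211.04); total interest = total paid − $7,736.00 = $4,435.89.
At $367.47/mo: 27 payments (last $166.95); total interest $1,985.17.
Interest saved = $4,435.89 − $1,985.17 = $2,450.72.

$2,450.72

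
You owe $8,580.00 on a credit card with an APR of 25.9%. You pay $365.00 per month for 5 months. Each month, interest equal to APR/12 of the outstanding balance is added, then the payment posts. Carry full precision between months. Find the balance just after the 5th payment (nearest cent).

$7,641.27

Monthly rate r = 25.9%/12 = 2.15833% = 0.0215833.
Each month: B ← B·(1+r) − $365.00.
Month 1: interest $185.19; balance after payment $8,400.18.
Month 2: interest $181.30; balance after payment $8,216.49.
Month 3: interest $177.34; balance after payment $8,028.83.
Month 4: interest $173.29; balance after payment $7,837.12.
Month 5: interest $169.15; balance after payment $7,641.27.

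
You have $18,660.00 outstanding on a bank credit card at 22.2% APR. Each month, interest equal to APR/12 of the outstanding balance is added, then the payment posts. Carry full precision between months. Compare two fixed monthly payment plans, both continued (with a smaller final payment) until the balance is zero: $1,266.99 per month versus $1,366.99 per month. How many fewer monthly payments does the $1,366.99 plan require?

2 fewer payments

Monthly rate r = 22.2%/12 = 1.85% = 0.0185.
At $1,266.99/mo: n = ⌈−ln(1 − rB₀/P)/ln(1+r)⌉ = 18 payments (last $449.60); total interest = total paid − $18,660.00 = $3,328.43.
At $1,366.99/mo: 16 payments (last $1,202.01); total interest $3,046.86.
Payments saved = 18 − 16 = 2.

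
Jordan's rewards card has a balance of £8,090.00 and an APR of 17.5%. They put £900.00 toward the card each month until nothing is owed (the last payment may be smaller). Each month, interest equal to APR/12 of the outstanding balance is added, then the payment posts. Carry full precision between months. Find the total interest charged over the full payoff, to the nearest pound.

£646

Monthly rate r = 17.5%/12 = 1.45833% = 0.0145833.
Payoff takes n = ⌈−ln(1 − rB₀/P)/ln(1+r)⌉ = ⌈9.705⌉ = 10 payments; the last is £636.11.
Total paid = 9·£900.00 + £636.11 = £8,736.11.
Total interest = total paid − principal = £8,736.11 − £8,090.00 = £646.11.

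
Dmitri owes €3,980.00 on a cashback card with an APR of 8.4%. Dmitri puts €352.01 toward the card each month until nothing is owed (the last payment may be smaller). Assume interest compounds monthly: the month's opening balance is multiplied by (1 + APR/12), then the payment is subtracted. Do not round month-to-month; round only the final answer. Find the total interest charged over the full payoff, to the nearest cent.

€181.01

Monthly rate r = 8.4%/12 = 0.7% = 0.007.
Payoff takes n = ⌈−ln(1 − rB₀/P)/ln(1+r)⌉ = ⌈11.820⌉ = 12 payments; the last is €288.90.
Total paid = 11·€352.01 + €288.90 = €4,161.01.
Total interest = total paid − principal = €4,161.01 − €3,980.00 = €181.01.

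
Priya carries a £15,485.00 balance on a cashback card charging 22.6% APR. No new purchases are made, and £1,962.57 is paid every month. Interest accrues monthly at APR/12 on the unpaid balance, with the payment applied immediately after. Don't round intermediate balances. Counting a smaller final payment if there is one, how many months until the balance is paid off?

Monthly rate r = 22.6%/12 = 1.88333% = 0.0188333.
Recurrence: B ← B·(1+r) − £1,962.57.
Month 1: interest £291.63; balance after payment £13,814.06.
Month 2: interest £260.16; balance after payment £12,111.66.
Closed form: n = −ln(1 − rB₀/P)/ln(1+r) = −ln(0.8514)/ln(1.01883) ≈ 8.622, so the balance reaches zero during payment 9.

9 payments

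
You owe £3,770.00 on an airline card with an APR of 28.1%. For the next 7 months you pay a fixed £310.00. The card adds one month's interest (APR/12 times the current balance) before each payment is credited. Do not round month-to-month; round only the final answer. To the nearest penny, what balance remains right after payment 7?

£2,104.58

Monthly rate r = 28.1%/12 = 2.34167% = 0.0234167.
Each month: B ← B·(1+r) − £310.00.
Month 1: interest £88.28; balance after payment £3,548.28.
Month 2: interest £83.09; balance after payment £3,321.37.
Month 3: interest £77.78; balance after payment £3,089.15.
Month 4: interest £72.34; balance after payment £2,851.48.
Month 5: interest £66.77; balance after payment £2,608.25.
Month 6: interest £61.08; balance after payment £2,359.33.
Month 7: interest £55.25; balance after payment £2,104.58.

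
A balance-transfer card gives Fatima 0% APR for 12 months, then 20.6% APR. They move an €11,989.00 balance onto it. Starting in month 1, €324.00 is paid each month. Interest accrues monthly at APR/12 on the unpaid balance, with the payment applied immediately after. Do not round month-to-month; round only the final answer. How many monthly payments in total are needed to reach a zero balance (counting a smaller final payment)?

Promo months 1–12 at r₀ = 0%/12 = 0; months 13+ at r₁ = 20.6%/12 = 0.0171667.
After month 12 (no interest yet): B = €11,989.00 − 12·€324.00 = €8,101.00.
Then at r₁ with €324.00/mo: n₂ = −ln(1 − r₁·B/P)/ln(1+r₁) ≈ 32.94 → 33 more payments.

45 payments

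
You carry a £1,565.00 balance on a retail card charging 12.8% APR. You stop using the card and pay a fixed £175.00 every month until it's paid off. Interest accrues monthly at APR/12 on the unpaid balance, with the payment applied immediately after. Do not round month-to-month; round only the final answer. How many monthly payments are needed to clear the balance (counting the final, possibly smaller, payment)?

Monthly rate r = 12.8%/12 = 1.06667% = 0.0106667.
Recurrence: B ← B·(1+r) − £175.00.
Month 1: interest £16.69; balance after payment £1,406.69.
Month 2: interest £15.00; balance after payment £1,246.70.
Closed form: n = −ln(1 − rB₀/P)/ln(1+r) = −ln(0.90461)/ln(1.01067) ≈ 9.449, so the balance reaches zero during payment 10.

10 payments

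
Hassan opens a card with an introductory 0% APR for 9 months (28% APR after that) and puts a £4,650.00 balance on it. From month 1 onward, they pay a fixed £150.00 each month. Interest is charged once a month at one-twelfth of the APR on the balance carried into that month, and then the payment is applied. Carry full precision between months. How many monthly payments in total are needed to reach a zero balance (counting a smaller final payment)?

Promo months 1–9 at r₀ = 0%/12 = 0; months 10+ at r₁ = 28%/12 = 0.0233333.
After month 9 (no interest yet): B = £4,650.00 − 9·£150.00 = £3,300.00.
Then at r₁ with £150.00/mo: n₂ = −ln(1 − r₁·B/P)/ln(1+r₁) ≈ 31.22 → 32 more payments.

41 months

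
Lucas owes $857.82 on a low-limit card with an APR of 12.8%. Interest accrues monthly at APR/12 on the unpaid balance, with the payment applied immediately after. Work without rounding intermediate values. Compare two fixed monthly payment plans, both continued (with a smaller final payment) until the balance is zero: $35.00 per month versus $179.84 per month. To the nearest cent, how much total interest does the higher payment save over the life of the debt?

$114.52

Monthly rate r = 12.8%/12 = 1.06667% = 0.0106667.
At $35.00/mo: n = ⌈−ln(1 − rB₀/P)/ln(1+r)⌉ = 29 payments (last $19.69); total interest = total paid − $857.82 = $141.87.
At $179.84/mo: 5 payments (last $165.81); total interest $27.35.
Interest saved = $141.87 − $27.35 = $114.52.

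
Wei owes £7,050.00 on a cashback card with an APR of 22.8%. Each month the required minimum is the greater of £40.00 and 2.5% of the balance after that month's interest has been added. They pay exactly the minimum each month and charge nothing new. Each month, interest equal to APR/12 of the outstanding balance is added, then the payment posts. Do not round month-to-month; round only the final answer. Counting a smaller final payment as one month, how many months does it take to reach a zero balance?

Monthly rate r = 22.8%/12 = 1.9% = 0.019.
While 2.5% of the post-interest balance exceeds £40.00, each month B ← (B·(1+r))·(1 − 0.025), i.e. B shrinks by the factor (1+r)·0.975 = 0.99352.
This holds for months 1–232. Entering month 233 the balance is £1,561.96; 2.5% of the post-interest balance is now below £40.00, so the flat £40.00 minimum applies from here.
From month 233 a fixed £40.00 at rate r clears £1,561.96 in 72 more payments. Total: 232 + 72 = 304 months.

304 months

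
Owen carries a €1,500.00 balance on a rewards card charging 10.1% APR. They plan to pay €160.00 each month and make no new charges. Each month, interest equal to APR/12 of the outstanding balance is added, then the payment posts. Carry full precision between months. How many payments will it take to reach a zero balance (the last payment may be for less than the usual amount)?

Monthly rate r = 10.1%/12 = 0.841667% = 0.00841667.
Recurrence: B ← B·(1+r) − €160.00.
Month 1: interest €12.62; balance after payment €1,352.62.
Month 2: interest €11.38; balance after payment €1,204.01.
Closed form: n = −ln(1 − rB₀/P)/ln(1+r) = −ln(0.92109)/ln(1.00842) ≈ 9.807, so the balance reaches zero during payment 10.

10 payments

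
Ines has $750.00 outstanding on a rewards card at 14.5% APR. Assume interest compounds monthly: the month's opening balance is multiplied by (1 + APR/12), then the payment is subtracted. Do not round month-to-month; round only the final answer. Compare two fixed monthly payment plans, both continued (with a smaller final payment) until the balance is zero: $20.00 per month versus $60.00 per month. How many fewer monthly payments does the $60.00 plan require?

Monthly rate r = 14.5%/12 = 1.20833% = 0.0120833.
At $20.00/mo: n = ⌈−ln(1 − rB₀/P)/ln(1+r)⌉ = 51 payments (last $5.00); total interest = total paid − $750.00 = $255.00.
At $60.00/mo: 14 payments (last $38.07); total interest $68.07.
Payments saved = 51 − 14 = 37.

37 fewer payments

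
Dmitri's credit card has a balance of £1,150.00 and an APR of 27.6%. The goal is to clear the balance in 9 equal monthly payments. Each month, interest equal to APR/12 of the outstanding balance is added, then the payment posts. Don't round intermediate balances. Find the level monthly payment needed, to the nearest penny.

£142.92

Monthly rate r = 27.6%/12 = 2.3% = 0.023.
Level-payment amortization: P = B₀·r / (1 − (1+r)^(−n)) = 1150.00·0.023 / (1 − 1.023^(−9)).
Denominator 1 − (1+r)^(−9) = 0.185071894.
P = 26.45 / 0.185071894 ≈ 142.92.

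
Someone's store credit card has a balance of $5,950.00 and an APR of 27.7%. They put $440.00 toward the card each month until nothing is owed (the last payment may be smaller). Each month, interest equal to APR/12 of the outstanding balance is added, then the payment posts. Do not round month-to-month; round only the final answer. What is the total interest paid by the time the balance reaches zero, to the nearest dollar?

$1,266

Monthly rate r = 27.7%/12 = 2.30833% = 0.0230833.
Payoff takes n = ⌈−ln(1 − rB₀/P)/ln(1+r)⌉ = ⌈16.397⌉ = 17 payments; the last is $175.67.
Total paid = 16·$440.00 + $175.67 = $7,215.67.
Total interest = total paid − principal = $7,215.67 − $5,950.00 = $1,265.67.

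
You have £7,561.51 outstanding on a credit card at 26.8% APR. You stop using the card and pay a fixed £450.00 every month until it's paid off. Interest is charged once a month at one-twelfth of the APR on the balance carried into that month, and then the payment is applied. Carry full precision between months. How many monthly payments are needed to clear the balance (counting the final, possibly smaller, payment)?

22 payments

Monthly rate r = 26.8%/12 = 2.23333% = 0.0223333.
Recurrence: B ← B·(1+r) − £450.00.
Month 1: interest £168.87; balance after payment £7,280.38.
Month 2: interest £162.60; balance after payment £6,992.98.
Closed form: n = −ln(1 − rB₀/P)/ln(1+r) = −ln(0.62473)/ln(1.02233) ≈ 21.299, so the balance reaches zero during payment 22.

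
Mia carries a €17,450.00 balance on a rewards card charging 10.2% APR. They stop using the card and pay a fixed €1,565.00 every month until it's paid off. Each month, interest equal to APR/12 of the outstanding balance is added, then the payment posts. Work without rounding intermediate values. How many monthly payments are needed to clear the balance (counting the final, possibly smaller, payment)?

12 payments

Monthly rate r = 10.2%/12 = 0.85% = 0.0085.
Recurrence: B ← B·(1+r) − €1,565.00.
Month 1: interest €148.32; balance after payment €16,033.33.
Month 2: interest €136.28; balance after payment €14,604.61.
Closed form: n = −ln(1 − rB₀/P)/ln(1+r) = −ln(0.90522)/ln(1.0085) ≈ 11.764, so the balance reaches zero during payment 12.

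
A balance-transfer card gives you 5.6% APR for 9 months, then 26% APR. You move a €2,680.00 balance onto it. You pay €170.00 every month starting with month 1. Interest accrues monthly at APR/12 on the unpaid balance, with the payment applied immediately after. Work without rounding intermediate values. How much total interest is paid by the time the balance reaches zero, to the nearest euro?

Promo months 1–9 at r₀ = 5.6%/12 = 0.00466667; months 10+ at r₁ = 26%/12 = 0.0216667.
After month 9: iterate B ← B·(1+r₀) − €170.00 for 9 months → €1,235.81.
Then at r₁ with €170.00/mo: n₂ = −ln(1 − r₁·B/P)/ln(1+r₁) ≈ 8.00 → 8 more payments.
Total paid = 16·€170.00 + €169.26 = €2,889.26; interest = €2,889.26 − €2,680.00 = €209.26.

€209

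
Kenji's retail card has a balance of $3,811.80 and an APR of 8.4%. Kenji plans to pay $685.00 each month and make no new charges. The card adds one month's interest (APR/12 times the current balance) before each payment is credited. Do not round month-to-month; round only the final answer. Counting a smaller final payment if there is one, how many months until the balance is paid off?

6 payments

Monthly rate r = 8.4%/12 = 0.7% = 0.007.
Recurrence: B ← B·(1+r) − $685.00.
Month 1: interest $26.68; balance after payment $3,153.48.
Month 2: interest $22.07; balance after payment $2,490.56.
Month 3: interest $17.43; balance after payment $1,822.99.
Month 4: interest $12.76; balance after payment $1,150.75.
Month 5: interest $8.06; balance after payment $473.81.
Month 6: interest $3.32; balance after payment $0.00.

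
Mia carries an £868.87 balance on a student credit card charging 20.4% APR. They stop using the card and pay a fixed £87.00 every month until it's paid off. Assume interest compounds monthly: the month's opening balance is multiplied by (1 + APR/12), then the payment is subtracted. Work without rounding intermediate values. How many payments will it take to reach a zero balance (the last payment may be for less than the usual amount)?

Monthly rate r = 20.4%/12 = 1.7% = 0.017.
Recurrence: B ← B·(1+r) − £87.00.
Month 1: interest £14.77; balance after payment £796.64.
Month 2: interest £13.54; balance after payment £723.18.
Closed form: n = −ln(1 − rB₀/P)/ln(1+r) = −ln(0.83022)/ln(1.017) ≈ 11.038, so the balance reaches zero during payment 12.

12 payments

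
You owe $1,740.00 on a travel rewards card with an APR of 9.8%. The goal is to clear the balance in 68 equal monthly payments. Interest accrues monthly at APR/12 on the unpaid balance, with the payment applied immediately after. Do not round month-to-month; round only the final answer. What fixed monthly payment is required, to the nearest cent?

Monthly rate r = 9.8%/12 = 0.816667% = 0.00816667.
Level-payment amortization: P = B₀·r / (1 − (1+r)^(−n)) = 1740.00·0.00816667 / (1 − 1.00817^(−68)).
Denominator 1 − (1+r)^(−68) = 0.424823307.
P = 14.21 / 0.424823307 ≈ 33.45.

$33.45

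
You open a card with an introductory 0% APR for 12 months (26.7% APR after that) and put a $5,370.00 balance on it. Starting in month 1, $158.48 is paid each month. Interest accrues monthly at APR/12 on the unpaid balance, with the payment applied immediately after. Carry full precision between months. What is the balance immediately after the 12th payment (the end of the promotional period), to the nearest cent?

Promo months 1–12 at r₀ = 0%/12 = 0; months 13+ at r₁ = 26.7%/12 = 0.02225.
After month 12 (no interest yet): B = $5,370.00 − 12·$158.48 = $3,468.24.

$3,468.24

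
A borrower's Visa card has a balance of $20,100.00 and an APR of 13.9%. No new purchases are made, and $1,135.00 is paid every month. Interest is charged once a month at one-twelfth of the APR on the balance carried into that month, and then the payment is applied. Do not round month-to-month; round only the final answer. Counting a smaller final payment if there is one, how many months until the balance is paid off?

20 months

Monthly rate r = 13.9%/12 = 1.15833% = 0.0115833.
Recurrence: B ← B·(1+r) − $1,135.00.
Month 1: interest $232.83; balance after payment $19,197.83.
Month 2: interest $222.37; balance after payment $18,285.20.
Closed form: n = −ln(1 − rB₀/P)/ln(1+r) = −ln(0.79487)/ln(1.01158) ≈ 19.934, so the balance reaches zero during payment 20.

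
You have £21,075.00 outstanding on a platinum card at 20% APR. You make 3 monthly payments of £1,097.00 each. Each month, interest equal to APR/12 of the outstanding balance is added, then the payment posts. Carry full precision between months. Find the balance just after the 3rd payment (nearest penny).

Monthly rate r = 20%/12 = 1.66667% = 0.0166667.
Each month: B ← B·(1+r) − £1,097.00.
Month 1: interest £351.25; balance after payment £20,329.25.
Month 2: interest £338.82; balance after payment £19,571.07.
Month 3: interest £326.18; balance after payment £18,800.26.

£18,800.26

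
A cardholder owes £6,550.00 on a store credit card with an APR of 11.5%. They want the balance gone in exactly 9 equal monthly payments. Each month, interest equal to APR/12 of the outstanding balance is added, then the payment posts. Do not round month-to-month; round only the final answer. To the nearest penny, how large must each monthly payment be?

Monthly rate r = 11.5%/12 = 0.958333% = 0.00958333.
Level-payment amortization: P = B₀·r / (1 − (1+r)^(−n)) = 6550.00·0.00958333 / (1 − 1.00958^(−9)).
Denominator 1 − (1+r)^(−9) = 0.0822583365.
P = 62.7708 / 0.0822583365 ≈ 763.09.

£763.09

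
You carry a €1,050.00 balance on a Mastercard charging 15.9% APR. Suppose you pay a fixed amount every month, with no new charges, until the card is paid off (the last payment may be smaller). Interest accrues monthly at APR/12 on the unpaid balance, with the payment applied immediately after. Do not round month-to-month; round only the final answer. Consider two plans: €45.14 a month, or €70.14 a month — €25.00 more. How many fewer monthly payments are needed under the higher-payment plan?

11 fewer payments

Monthly rate r = 15.9%/12 = 1.325% = 0.01325.
At €45.14/mo: n = ⌈−ln(1 − rB₀/P)/ln(1+r)⌉ = 28 payments (last €44.82); total interest = total paid − €1,050.00 = €213.60.
At €70.14/mo: 17 payments (last €55.92); total interest €128.16.
Payments saved = 28 − 17 = 11.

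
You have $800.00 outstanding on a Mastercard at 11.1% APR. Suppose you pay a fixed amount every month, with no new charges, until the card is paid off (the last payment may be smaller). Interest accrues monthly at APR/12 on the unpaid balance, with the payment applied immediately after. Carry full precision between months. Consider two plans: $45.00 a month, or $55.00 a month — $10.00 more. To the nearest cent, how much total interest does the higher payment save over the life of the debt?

$14.89

Monthly rate r = 11.1%/12 = 0.925% = 0.00925.
At $45.00/mo: n = ⌈−ln(1 − rB₀/P)/ln(1+r)⌉ = 20 payments (last $23.10); total interest = total paid − $800.00 = $78.10.
At $55.00/mo: 16 payments (last $38.21); total interest $63.21.
Interest saved = $78.10 − $63.21 = $14.89.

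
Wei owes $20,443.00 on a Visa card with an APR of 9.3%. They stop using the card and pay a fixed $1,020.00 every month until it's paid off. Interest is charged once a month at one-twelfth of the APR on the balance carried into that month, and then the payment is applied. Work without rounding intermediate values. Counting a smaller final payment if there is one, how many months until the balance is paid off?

Monthly rate r = 9.3%/12 = 0.775% = 0.00775.
Recurrence: B ← B·(1+r) − $1,020.00.
Month 1: interest $158.43; balance after payment $19,581.43.
Month 2: interest $151.76; balance after payment $18,713.19.
Closed form: n = −ln(1 − rB₀/P)/ln(1+r) = −ln(0.84467)/ln(1.00775) ≈ 21.866, so the balance reaches zero during payment 22.

22 months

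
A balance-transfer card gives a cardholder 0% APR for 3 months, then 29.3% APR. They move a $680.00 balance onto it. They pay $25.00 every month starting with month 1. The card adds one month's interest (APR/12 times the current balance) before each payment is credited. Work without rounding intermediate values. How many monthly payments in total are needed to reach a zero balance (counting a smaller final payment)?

41 months

Promo months 1–3 at r₀ = 0%/12 = 0; months 4+ at r₁ = 29.3%/12 = 0.0244167.
After month 3 (no interest yet): B = $680.00 − 3·$25.00 = $605.00.
Then at r₁ with $25.00/mo: n₂ = −ln(1 − r₁·B/P)/ln(1+r₁) ≈ 37.05 → 38 more payments.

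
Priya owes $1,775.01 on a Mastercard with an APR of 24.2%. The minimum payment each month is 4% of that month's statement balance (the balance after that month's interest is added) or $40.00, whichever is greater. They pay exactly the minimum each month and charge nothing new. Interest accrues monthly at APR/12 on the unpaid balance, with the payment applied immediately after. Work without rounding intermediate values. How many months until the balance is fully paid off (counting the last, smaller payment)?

63 months

Monthly rate r = 24.2%/12 = 2.01667% = 0.0201667.
While 4% of the post-interest balance exceeds $40.00, each month B ← (B·(1+r))·(1 − 0.04), i.e. B shrinks by the factor (1+r)·0.96 = 0.97936.
This holds for months 1–29. Entering month 30 the balance is $969.46; 4% of the post-interest balance is now below $40.00, so the flat $40.00 minimum applies from here.
From month 30 a fixed $40.00 at rate r clears $969.46 in 34 more payments. Total: 29 + 34 = 63 months.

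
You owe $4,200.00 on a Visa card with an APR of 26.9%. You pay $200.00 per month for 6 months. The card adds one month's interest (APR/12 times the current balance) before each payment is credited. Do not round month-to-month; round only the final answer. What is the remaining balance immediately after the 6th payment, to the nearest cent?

$3,528.23

Monthly rate r = 26.9%/12 = 2.24167% = 0.0224167.
Each month: B ← B·(1+r) − $200.00.
Month 1: interest $94.15; balance after payment $4,094.15.
Month 2: interest $91.78; balance after payment $3,985.93.
Month 3: interest $89.35; balance after payment $3,875.28.
Month 4: interest $86.87; balance after payment $3,762.15.
Month 5: interest $84.33; balance after payment $3,646.48.
Month 6: interest $81.74; balance after payment $3,528.23.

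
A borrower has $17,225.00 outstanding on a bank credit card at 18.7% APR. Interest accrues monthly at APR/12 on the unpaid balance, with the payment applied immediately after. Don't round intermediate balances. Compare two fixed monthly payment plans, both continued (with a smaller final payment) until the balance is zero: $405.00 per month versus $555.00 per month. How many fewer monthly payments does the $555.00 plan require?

Monthly rate r = 18.7%/12 = 1.55833% = 0.0155833.
At $405.00/mo: n = ⌈−ln(1 − rB₀/P)/ln(1+r)⌉ = 71 payments (last $120.52); total interest = total paid − $17,225.00 = $11,245.52.
At $555.00/mo: 43 payments (last $413.85); total interest $6,498.85.
Payments saved = 71 − 43 = 28.

28 fewer payments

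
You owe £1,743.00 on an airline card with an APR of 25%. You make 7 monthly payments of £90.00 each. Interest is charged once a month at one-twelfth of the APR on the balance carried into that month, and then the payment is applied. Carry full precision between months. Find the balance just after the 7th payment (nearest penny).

Monthly rate r = 25%/12 = 2.08333% = 0.0208333.
Each month: B ← B·(1+r) − £90.00.
Month 1: interest £36.31; balance after payment £1,689.31.
Month 2: interest £35.19; balance after payment £1,634.51.
Month 3: interest £34.05; balance after payment £1,578.56.
Month 4: interest £32.89; balance after payment £1,521.45.
Month 5: interest £31.70; balance after payment £1,463.14.
Month 6: interest £30.48; balance after payment £1,403.62.
Month 7: interest £29.24; balance after payment £1,342.87.

£1,342.87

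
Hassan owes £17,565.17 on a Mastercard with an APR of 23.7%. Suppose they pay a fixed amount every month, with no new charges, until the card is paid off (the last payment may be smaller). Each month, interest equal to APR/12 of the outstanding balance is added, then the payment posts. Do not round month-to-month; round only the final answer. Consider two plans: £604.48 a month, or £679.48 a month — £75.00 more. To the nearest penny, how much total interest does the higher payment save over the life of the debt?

Monthly rate r = 23.7%/12 = 1.975% = 0.01975.
At £604.48/mo: n = ⌈−ln(1 − rB₀/P)/ln(1+r)⌉ = 44 payments (last £375.77); total interest = total paid − £17,565.17 = £8,803.24.
At £679.48/mo: 37 payments (last £363.46); total interest £7,259.57.
Interest saved = £8,803.24 − £7,259.57 = £1,543.67.

£1,543.67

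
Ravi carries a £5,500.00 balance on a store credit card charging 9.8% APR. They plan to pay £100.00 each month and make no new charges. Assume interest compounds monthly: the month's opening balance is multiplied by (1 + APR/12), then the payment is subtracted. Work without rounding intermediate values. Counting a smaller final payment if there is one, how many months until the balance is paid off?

74 months

Monthly rate r = 9.8%/12 = 0.816667% = 0.00816667.
Recurrence: B ← B·(1+r) − £100.00.
Month 1: interest £44.92; balance after payment £5,444.92.
Month 2: interest £44.47; balance after payment £5,389.38.
Closed form: n = −ln(1 − rB₀/P)/ln(1+r) = −ln(0.55083)/ln(1.00817) ≈ 73.317, so the balance reaches zero during payment 74.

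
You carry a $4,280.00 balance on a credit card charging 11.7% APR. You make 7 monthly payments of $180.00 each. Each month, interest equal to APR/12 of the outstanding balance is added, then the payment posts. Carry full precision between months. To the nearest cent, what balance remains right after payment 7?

Monthly rate r = 11.7%/12 = 0.975% = 0.00975.
Each month: B ← B·(1+r) − $180.00.
Month 1: interest $41.73; balance after payment $4,141.73.
Month 2: interest $40.38; balance after payment $4,002.11.
Month 3: interest $39.02; balance after payment $3,861.13.
Month 4: interest $37.65; balance after payment $3,718.78.
Month 5: interest $36.26; balance after payment $3,575.04.
Month 6: interest $34.86; balance after payment $3,429.89.
Month 7: interest $33.44; balance after payment $3,283.33.

$3,283.33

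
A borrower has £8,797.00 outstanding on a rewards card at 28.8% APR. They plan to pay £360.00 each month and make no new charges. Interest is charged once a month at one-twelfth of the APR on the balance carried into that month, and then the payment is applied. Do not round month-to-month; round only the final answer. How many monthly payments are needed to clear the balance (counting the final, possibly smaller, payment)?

38 payments

Monthly rate r = 28.8%/12 = 2.4% = 0.024.
Recurrence: B ← B·(1+r) − £360.00.
Month 1: interest £211.13; balance after payment £8,648.13.
Month 2: interest £207.56; balance after payment £8,495.68.
Closed form: n = −ln(1 − rB₀/P)/ln(1+r) = −ln(0.41353)/ln(1.024) ≈ 37.232, so the balance reaches zero during payment 38.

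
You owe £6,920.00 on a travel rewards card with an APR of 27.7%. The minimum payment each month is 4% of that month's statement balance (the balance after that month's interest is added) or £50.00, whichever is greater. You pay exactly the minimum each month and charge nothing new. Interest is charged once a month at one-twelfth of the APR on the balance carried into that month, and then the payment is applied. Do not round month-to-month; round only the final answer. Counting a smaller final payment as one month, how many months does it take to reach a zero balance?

Monthly rate r = 27.7%/12 = 2.30833% = 0.0230833.
While 4% of the post-interest balance exceeds £50.00, each month B ← (B·(1+r))·(1 − 0.04), i.e. B shrinks by the factor (1+r)·0.96 = 0.98216.
This holds for months 1–97. Entering month 98 the balance is £1,207.21; 4% of the post-interest balance is now below £50.00, so the flat £50.00 minimum applies from here.
From month 98 a fixed £50.00 at rate r clears £1,207.21 in 36 more payments. Total: 97 + 36 = 133 months.

133 months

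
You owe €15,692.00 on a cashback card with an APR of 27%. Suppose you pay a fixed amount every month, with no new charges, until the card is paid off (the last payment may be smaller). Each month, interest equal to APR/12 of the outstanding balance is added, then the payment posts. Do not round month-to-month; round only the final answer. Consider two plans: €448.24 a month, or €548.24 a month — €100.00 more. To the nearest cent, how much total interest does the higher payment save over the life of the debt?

Monthly rate r = 27%/12 = 2.25% = 0.0225.
At €448.24/mo: n = ⌈−ln(1 − rB₀/P)/ln(1+r)⌉ = 70 payments (last €290.66); total interest = total paid − €15,692.00 = €15,527.22.
At €548.24/mo: 47 payments (last €230.98); total interest €9,758.02.
Interest saved = €15,527.22 − €9,758.02 = €5,769.20.

€5,769.20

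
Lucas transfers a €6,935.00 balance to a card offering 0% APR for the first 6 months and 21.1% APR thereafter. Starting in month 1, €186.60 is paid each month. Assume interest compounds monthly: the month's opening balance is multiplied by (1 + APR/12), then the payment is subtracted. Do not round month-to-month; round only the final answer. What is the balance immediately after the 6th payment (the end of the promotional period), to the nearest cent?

€5,815.40

Promo months 1–6 at r₀ = 0%/12 = 0; months 7+ at r₁ = 21.1%/12 = 0.0175833.
After month 6 (no interest yet): B = €6,935.00 − 6·€186.60 = €5,815.40.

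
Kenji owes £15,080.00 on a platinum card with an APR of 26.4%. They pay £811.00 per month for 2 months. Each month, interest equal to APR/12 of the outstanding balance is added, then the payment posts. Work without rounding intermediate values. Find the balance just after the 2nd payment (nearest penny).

£14,110.98

Monthly rate r = 26.4%/12 = 2.2% = 0.022.
Each month: B ← B·(1+r) − £811.00.
Month 1: interest £331.76; balance after payment £14,600.76.
Month 2: interest £321.22; balance after payment £14,110.98.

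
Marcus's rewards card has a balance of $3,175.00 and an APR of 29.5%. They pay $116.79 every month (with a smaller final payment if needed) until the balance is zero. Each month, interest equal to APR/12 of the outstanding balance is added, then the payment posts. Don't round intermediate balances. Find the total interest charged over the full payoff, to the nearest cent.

$2,132.29

Monthly rate r = 29.5%/12 = 2.45833% = 0.0245833.
Payoff takes n = ⌈−ln(1 − rB₀/P)/ln(1+r)⌉ = ⌈45.440⌉ = 46 payments; the last is $51.74.
Total paid = 45·$116.79 + $51.74 = $5,307.29.
Total interest = total paid − principal = $5,307.29 − $3,175.00 = $2,132.29.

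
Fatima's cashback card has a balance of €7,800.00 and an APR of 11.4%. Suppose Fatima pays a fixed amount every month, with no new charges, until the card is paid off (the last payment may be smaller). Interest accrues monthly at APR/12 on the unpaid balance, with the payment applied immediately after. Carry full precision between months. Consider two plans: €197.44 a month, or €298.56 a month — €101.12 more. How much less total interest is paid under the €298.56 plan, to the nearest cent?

€816.70

Monthly rate r = 11.4%/12 = 0.95% = 0.0095.
At €197.44/mo: n = ⌈−ln(1 − rB₀/P)/ln(1+r)⌉ = 50 payments (last €150.25); total interest = total paid − €7,800.00 = €2,024.81.
At €298.56/mo: 31 payments (last €51.31); total interest €1,208.11.
Interest saved = €2,024.81 − €1,208.11 = €816.70.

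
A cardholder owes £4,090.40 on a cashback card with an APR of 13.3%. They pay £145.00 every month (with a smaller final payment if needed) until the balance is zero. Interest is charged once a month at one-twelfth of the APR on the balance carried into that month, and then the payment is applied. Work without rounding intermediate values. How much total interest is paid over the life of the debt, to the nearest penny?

£841.74

Monthly rate r = 13.3%/12 = 1.10833% = 0.0110833.
Payoff takes n = ⌈−ln(1 − rB₀/P)/ln(1+r)⌉ = ⌈34.015⌉ = 35 payments; the last is £2.14.
Total paid = 34·£145.00 + £2.14 = £4,932.14.
Total interest = total paid − principal = £4,932.14 − £4,090.40 = £841.74.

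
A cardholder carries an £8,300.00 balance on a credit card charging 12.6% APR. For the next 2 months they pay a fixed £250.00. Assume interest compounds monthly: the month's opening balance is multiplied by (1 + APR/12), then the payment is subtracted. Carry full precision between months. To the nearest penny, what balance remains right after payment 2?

Monthly rate r = 12.6%/12 = 1.05% = 0.0105.
Each month: B ← B·(1+r) − £250.00.
Month 1: interest £87.15; balance after payment £8,137.15.
Month 2: interest £85.44; balance after payment £7,972.59.

£7,972.59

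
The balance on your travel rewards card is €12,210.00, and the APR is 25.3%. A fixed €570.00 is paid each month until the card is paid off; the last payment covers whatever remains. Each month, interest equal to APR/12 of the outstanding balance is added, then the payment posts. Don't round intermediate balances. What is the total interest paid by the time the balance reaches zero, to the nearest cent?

Monthly rate r = 25.3%/12 = 2.10833% = 0.0210833.
Payoff takes n = ⌈−ln(1 − rB₀/P)/ln(1+r)⌉ = ⌈28.796⌉ = 29 payments; the last is €454.57.
Total paid = 28·€570.00 + €454.57 = €16,414.57.
Total interest = total paid − principal = €16,414.57 − €12,210.00 = €4,204.57.

€4,204.57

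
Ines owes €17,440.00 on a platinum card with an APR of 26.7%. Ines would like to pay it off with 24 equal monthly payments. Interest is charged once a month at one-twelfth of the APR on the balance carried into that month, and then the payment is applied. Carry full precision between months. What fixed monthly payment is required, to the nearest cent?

€945.74

Monthly rate r = 26.7%/12 = 2.225% = 0.02225.
Level-payment amortization: P = B₀·r / (1 − (1+r)^(−n)) = 17440.00·0.02225 / (1 − 1.02225^(−24)).
Denominator 1 − (1+r)^(−24) = 0.410302701.
P = 388.04 / 0.410302701 ≈ 945.74.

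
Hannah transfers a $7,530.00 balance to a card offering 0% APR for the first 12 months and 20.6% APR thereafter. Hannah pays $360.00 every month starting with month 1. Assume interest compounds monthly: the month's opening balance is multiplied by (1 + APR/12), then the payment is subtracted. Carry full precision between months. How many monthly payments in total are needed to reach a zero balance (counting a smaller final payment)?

Promo months 1–12 at r₀ = 0%/12 = 0; months 13+ at r₁ = 20.6%/12 = 0.0171667.
After month 12 (no interest yet): B = $7,530.00 − 12·$360.00 = $3,210.00.
Then at r₁ with $360.00/mo: n₂ = −ln(1 − r₁·B/P)/ln(1+r₁) ≈ 9.76 → 10 more payments.

22 months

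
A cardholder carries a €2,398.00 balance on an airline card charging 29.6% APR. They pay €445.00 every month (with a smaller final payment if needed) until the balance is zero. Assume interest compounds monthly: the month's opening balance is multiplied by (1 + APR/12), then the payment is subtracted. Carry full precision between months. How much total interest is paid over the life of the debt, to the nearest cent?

€207.36

Monthly rate r = 29.6%/12 = 2.46667% = 0.0246667.
Payoff takes n = ⌈−ln(1 − rB₀/P)/ln(1+r)⌉ = ⌈5.853⌉ = 6 payments; the last is €380.36.
Total paid = 5·€445.00 + €380.36 = €2,605.36.
Total interest = total paid − principal = €2,605.36 − €2,398.00 = €207.36.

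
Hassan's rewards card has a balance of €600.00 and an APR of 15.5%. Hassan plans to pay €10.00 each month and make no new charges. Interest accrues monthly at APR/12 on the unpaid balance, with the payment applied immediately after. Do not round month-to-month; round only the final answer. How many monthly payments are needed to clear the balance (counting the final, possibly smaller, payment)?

117 months

Monthly rate r = 15.5%/12 = 1.29167% = 0.0129167.
Recurrence: B ← B·(1+r) − €10.00.
Month 1: interest €7.75; balance after payment €597.75.
Month 2: interest €7.72; balance after payment €595.47.
Closed form: n = −ln(1 − rB₀/P)/ln(1+r) = −ln(0.225)/ln(1.01292) ≈ 116.227, so the balance reaches zero during payment 117.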